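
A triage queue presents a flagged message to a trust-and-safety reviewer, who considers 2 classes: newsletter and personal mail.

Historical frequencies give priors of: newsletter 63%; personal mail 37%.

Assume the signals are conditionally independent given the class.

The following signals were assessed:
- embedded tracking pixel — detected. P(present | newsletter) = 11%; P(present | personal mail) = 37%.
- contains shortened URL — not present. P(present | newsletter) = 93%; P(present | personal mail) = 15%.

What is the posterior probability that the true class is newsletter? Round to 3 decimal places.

0.040

Multiply each prior by the joint likelihood of the signal pattern (using 1 − P(present | H) for each absent signal):
  newsletter: 0.63 × 0.11 × (1 − 0.93) = 0.004851
  personal mail: 0.37 × 0.37 × (1 − 0.15) = 0.11636
Normalizing constant Z = 0.004851 + 0.11636 = 0.12122.
P(newsletter | evidence) = 0.004851 / 0.12122 ≈ 0.040.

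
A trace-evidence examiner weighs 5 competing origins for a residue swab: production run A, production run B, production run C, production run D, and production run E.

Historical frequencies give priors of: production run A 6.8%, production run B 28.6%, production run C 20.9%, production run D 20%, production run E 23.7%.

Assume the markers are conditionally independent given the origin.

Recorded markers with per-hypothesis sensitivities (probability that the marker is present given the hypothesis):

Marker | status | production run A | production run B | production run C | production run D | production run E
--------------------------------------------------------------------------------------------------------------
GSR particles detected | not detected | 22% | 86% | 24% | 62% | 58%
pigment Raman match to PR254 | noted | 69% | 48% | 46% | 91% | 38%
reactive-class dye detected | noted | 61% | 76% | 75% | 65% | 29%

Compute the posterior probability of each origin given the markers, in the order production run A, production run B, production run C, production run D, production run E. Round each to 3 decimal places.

By Bayes' rule with conditional independence, the unnormalized weight for each hypothesis is prior × ∏ likelihoods (using 1 − P(present | H) for each absent marker):
  production run A: 0.068 × (1 − 0.22) × 0.69 × 0.61 = 0.022325
  production run B: 0.286 × (1 − 0.86) × 0.48 × 0.76 = 0.014607
  production run C: 0.209 × (1 − 0.24) × 0.46 × 0.75 = 0.0548
  production run D: 0.200 × (1 − 0.62) × 0.91 × 0.65 = 0.044954
  production run E: 0.237 × (1 − 0.58) × 0.38 × 0.29 = 0.010969
The unnormalized weights sum to 0.14765.
P(production run A | evidence) = 0.022325 / 0.14765 ≈ 0.151
P(production run B | evidence) = 0.014607 / 0.14765 ≈ 0.099
P(production run C | evidence) = 0.0548 / 0.14765 ≈ 0.371
P(production run D | evidence) = 0.044954 / 0.14765 ≈ 0.304
P(production run E | evidence) = 0.010969 / 0.14765 ≈ 0.074

0.151, 0.099, 0.371, 0.304, 0.074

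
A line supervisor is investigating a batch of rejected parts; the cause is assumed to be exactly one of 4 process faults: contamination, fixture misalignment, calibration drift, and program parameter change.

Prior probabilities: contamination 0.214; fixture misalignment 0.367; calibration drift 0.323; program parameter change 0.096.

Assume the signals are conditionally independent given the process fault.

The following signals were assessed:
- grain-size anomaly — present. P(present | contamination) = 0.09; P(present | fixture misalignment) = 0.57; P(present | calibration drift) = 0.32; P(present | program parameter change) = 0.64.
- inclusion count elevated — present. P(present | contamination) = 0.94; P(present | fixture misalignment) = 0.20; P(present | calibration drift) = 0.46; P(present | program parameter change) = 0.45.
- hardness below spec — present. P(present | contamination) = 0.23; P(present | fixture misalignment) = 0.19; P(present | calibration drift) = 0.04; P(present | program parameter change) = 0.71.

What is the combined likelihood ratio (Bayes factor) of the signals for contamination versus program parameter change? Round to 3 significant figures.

Joint likelihood of the signal pattern under each hypothesis:
  contamination: 0.09 × 0.94 × 0.23 = 0.019458
  program parameter change: 0.64 × 0.45 × 0.71 = 0.20448
Bayes factor = 0.019458 / 0.20448 ≈ 0.0952

0.0952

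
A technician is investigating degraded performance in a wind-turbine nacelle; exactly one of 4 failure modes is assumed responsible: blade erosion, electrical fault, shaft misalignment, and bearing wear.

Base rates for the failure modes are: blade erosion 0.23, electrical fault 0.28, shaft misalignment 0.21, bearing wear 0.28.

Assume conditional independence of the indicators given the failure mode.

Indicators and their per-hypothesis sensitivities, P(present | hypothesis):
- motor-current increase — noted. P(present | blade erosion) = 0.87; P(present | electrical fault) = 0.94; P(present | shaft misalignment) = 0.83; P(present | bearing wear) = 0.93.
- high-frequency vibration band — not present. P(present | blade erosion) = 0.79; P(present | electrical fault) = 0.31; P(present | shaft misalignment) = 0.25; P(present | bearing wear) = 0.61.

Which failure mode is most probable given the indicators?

By Bayes' rule with conditional independence, the unnormalized weight for each hypothesis is prior × ∏ likelihoods (using 1 − P(present | H) for each absent indicator):
  blade erosion: 0.23 × 0.87 × (1 − 0.79) = 0.042021
  electrical fault: 0.28 × 0.94 × (1 − 0.31) = 0.18161
  shaft misalignment: 0.21 × 0.83 × (1 − 0.25) = 0.13072
  bearing wear: 0.28 × 0.93 × (1 − 0.61) = 0.10156
The unnormalized weights sum to 0.45591.
P(blade erosion | evidence) ≈ 0.042021 / 0.45591 ≈ 0.092
P(electrical fault | evidence) ≈ 0.18161 / 0.45591 ≈ 0.398
P(shaft misalignment | evidence) ≈ 0.13072 / 0.45591 ≈ 0.287
P(bearing wear | evidence) ≈ 0.10156 / 0.45591 ≈ 0.223
The largest is 0.398, so electrical fault is most probable.

electrical fault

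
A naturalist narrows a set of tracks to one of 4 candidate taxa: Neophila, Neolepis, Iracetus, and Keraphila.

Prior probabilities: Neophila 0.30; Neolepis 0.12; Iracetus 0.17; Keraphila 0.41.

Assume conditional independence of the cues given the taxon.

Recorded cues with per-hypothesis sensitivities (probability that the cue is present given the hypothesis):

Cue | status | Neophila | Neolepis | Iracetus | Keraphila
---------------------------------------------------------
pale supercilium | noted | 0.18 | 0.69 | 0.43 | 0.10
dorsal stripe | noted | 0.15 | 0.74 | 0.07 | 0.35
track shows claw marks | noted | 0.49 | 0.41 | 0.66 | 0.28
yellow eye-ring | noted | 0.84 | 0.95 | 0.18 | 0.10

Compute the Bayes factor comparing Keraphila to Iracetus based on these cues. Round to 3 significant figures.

Joint likelihood of the cue pattern under each hypothesis:
  Keraphila: 0.10 × 0.35 × 0.28 × 0.10 = 0.00098
  Iracetus: 0.43 × 0.07 × 0.66 × 0.18 = 0.0035759
Bayes factor = 0.00098 / 0.0035759 ≈ 0.274

0.274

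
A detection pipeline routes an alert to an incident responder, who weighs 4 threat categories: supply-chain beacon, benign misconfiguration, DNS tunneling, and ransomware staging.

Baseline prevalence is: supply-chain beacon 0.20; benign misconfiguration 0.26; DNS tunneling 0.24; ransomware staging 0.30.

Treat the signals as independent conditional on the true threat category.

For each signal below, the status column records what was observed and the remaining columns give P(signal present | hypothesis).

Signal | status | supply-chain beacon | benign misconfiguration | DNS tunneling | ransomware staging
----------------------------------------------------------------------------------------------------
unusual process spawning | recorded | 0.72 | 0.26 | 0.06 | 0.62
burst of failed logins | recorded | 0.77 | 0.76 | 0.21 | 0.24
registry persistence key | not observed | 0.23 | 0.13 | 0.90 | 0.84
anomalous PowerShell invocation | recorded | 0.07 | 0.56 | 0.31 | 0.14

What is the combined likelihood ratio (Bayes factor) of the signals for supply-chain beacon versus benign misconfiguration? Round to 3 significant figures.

Take the product of per-signal likelihoods under each hypothesis (using 1 − P(present | H) for each absent signal), then divide.
  supply-chain beacon: 0.72 × 0.77 × (1 − 0.23) × 0.07 = 0.029882
  benign misconfiguration: 0.26 × 0.76 × (1 − 0.13) × 0.56 = 0.096271
Bayes factor = 0.029882 / 0.096271 ≈ 0.310

0.310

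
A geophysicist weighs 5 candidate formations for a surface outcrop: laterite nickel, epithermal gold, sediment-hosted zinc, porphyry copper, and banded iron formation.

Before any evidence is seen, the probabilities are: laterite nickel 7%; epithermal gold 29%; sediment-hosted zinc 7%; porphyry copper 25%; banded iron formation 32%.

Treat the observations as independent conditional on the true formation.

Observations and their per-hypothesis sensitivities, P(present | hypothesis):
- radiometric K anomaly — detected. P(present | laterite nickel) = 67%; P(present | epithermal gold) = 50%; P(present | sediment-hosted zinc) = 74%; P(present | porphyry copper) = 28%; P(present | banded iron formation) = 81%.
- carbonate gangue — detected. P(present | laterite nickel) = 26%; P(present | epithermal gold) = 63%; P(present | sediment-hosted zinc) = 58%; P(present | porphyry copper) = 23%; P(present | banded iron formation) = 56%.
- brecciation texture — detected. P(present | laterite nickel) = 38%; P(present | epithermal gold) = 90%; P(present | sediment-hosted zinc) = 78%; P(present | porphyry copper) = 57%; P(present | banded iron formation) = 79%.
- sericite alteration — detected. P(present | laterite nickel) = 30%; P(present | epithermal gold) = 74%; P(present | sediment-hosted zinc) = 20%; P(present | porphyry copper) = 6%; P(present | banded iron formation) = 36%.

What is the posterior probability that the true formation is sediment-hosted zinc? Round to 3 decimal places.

0.043

By Bayes' rule with conditional independence, the unnormalized weight for each hypothesis is prior × ∏ likelihoods:
  laterite nickel: 0.07 × 0.67 × 0.26 × 0.38 × 0.30 = 0.0013901
  epithermal gold: 0.29 × 0.50 × 0.63 × 0.90 × 0.74 = 0.060839
  sediment-hosted zinc: 0.07 × 0.74 × 0.58 × 0.78 × 0.20 = 0.0046869
  porphyry copper: 0.25 × 0.28 × 0.23 × 0.57 × 0.06 = 0.00055062
  banded iron formation: 0.32 × 0.81 × 0.56 × 0.79 × 0.36 = 0.041281
Marginal likelihood of the evidence = 0.10875.
P(sediment-hosted zinc | evidence) = 0.0046869 / 0.10875 ≈ 0.043.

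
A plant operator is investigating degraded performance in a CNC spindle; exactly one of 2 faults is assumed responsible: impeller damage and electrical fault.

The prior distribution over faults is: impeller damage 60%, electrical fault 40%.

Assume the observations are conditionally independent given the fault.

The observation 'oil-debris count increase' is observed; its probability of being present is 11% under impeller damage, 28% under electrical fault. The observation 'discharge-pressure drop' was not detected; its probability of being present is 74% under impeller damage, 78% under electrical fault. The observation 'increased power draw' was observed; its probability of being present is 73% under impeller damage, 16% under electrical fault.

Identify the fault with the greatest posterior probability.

impeller damage

For each hypothesis, the unnormalized posterior weight is prior × product of the observation likelihoods (using 1 − P(present | H) for each absent observation):
  impeller damage: 0.60 × 0.11 × (1 − 0.74) × 0.73 = 0.012527
  electrical fault: 0.40 × 0.28 × (1 − 0.78) × 0.16 = 0.0039424
The unnormalized weights sum to 0.016469.
P(impeller damage | evidence) ≈ 0.012527 / 0.016469 ≈ 0.761
P(electrical fault | evidence) ≈ 0.0039424 / 0.016469 ≈ 0.239
The largest is 0.761, so impeller damage is most probable.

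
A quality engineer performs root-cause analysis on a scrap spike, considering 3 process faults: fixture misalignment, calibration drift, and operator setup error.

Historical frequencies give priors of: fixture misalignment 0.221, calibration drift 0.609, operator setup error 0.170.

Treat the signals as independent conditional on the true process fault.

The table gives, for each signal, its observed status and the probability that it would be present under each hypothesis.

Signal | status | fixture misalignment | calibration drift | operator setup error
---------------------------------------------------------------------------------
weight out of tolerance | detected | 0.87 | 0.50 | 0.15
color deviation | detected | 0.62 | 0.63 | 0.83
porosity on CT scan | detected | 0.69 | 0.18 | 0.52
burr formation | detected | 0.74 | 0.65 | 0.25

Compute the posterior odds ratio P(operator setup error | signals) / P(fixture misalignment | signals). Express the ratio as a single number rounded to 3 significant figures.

The normalizing constant cancels in an odds ratio, so compute prior × likelihood for the two hypotheses only:
  operator setup error: 0.170 × 0.15 × 0.83 × 0.52 × 0.25 = 0.0027514
  fixture misalignment: 0.221 × 0.87 × 0.62 × 0.69 × 0.74 = 0.060867
Posterior odds = 0.0027514 / 0.060867 ≈ 0.0452.

0.0452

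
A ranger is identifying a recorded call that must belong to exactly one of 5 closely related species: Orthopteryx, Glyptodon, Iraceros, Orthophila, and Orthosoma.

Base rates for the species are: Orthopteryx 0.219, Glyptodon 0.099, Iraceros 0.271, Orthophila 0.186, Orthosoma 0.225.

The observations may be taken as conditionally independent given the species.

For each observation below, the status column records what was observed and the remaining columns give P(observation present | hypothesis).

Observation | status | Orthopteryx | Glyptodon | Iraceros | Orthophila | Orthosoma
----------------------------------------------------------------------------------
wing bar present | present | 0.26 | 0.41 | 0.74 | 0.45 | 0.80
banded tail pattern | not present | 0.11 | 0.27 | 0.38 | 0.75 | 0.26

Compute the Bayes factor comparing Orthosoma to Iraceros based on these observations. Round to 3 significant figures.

The Bayes factor is the ratio of the joint likelihoods of the evidence pattern under the two hypotheses (using 1 − P(present | H) for each absent observation).
  Orthosoma: 0.80 × (1 − 0.26) = 0.592
  Iraceros: 0.74 × (1 − 0.38) = 0.4588
Bayes factor = 0.592 / 0.4588 ≈ 1.29

1.29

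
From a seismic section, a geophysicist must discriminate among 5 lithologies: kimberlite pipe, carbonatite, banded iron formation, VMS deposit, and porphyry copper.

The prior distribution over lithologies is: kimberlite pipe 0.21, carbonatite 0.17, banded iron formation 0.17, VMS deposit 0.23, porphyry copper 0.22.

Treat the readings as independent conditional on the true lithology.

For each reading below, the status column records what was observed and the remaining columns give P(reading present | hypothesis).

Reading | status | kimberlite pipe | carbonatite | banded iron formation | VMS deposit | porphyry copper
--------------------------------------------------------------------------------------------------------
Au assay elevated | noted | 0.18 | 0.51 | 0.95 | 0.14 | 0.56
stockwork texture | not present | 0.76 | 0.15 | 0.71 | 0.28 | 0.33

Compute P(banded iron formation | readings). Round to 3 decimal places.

Multiply each prior by the joint likelihood of the reading pattern (using 1 − P(present | H) for each absent reading):
  kimberlite pipe: 0.21 × 0.18 × (1 − 0.76) = 0.009072
  carbonatite: 0.17 × 0.51 × (1 − 0.15) = 0.073695
  banded iron formation: 0.17 × 0.95 × (1 − 0.71) = 0.046835
  VMS deposit: 0.23 × 0.14 × (1 − 0.28) = 0.023184
  porphyry copper: 0.22 × 0.56 × (1 − 0.33) = 0.082544
Normalizing constant Z = 0.009072 + 0.073695 + 0.046835 + 0.023184 + 0.082544 = 0.23533.
P(banded iron formation | evidence) = 0.046835 / 0.23533 ≈ 0.199.

0.199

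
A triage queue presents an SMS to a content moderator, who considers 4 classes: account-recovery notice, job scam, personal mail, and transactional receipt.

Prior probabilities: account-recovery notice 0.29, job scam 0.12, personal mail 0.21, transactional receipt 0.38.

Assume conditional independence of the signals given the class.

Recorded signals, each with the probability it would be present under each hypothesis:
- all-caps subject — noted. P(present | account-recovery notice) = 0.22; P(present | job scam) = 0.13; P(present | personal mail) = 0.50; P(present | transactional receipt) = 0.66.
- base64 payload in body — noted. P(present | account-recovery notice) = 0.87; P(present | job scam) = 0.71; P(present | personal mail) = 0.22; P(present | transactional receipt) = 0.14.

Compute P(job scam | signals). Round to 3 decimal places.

0.089

By Bayes' rule with conditional independence, the unnormalized weight for each hypothesis is prior × ∏ likelihoods:
  account-recovery notice: 0.29 × 0.22 × 0.87 = 0.055506
  job scam: 0.12 × 0.13 × 0.71 = 0.011076
  personal mail: 0.21 × 0.50 × 0.22 = 0.0231
  transactional receipt: 0.38 × 0.66 × 0.14 = 0.035112
Normalizing constant Z = 0.055506 + 0.011076 + 0.0231 + 0.035112 = 0.12479.
P(job scam | evidence) = 0.011076 / 0.12479 ≈ 0.089.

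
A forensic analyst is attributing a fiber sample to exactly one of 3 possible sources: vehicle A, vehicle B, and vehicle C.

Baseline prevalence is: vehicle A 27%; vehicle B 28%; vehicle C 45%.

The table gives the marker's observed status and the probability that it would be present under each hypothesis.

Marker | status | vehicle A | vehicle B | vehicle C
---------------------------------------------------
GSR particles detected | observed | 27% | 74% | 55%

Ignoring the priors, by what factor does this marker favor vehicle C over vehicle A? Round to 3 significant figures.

The Bayes factor is the ratio of the two likelihoods.
  vehicle C: 0.55
  vehicle A: 0.27
Bayes factor = 0.55 / 0.27 ≈ 2.04

2.04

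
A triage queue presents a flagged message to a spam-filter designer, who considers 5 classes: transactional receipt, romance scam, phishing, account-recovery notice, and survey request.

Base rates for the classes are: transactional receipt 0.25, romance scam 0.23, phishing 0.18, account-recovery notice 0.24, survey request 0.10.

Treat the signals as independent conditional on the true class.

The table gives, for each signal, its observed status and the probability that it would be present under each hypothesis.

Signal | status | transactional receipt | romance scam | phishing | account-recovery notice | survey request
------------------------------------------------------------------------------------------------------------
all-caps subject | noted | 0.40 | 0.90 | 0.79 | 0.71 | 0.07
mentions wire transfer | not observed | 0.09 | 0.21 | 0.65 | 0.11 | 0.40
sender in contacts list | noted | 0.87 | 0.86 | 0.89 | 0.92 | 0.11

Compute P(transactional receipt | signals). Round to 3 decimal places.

For each hypothesis, the unnormalized posterior weight is prior × product of the signal likelihoods (using 1 − P(present | H) for each absent signal):
  transactional receipt: 0.25 × 0.40 × (1 − 0.09) × 0.87 = 0.07917
  romance scam: 0.23 × 0.90 × (1 − 0.21) × 0.86 = 0.14064
  phishing: 0.18 × 0.79 × (1 − 0.65) × 0.89 = 0.044295
  account-recovery notice: 0.24 × 0.71 × (1 − 0.11) × 0.92 = 0.13952
  survey request: 0.10 × 0.07 × (1 − 0.40) × 0.11 = 0.000462
Marginal likelihood of the evidence = 0.40409.
P(transactional receipt | evidence) = 0.07917 / 0.40409 ≈ 0.196.

0.196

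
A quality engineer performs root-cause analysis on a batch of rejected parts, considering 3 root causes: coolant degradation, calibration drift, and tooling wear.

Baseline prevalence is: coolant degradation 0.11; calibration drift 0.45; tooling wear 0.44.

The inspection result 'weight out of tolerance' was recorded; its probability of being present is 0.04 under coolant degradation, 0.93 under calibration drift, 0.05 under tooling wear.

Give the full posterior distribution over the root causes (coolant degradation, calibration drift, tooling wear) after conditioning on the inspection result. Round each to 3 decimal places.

0.010, 0.941, 0.049

For each hypothesis, the unnormalized posterior weight is prior × likelihood:
  coolant degradation: 0.11 × 0.04 = 0.0044
  calibration drift: 0.45 × 0.93 = 0.4185
  tooling wear: 0.44 × 0.05 = 0.022
Normalizing constant Z = 0.0044 + 0.4185 + 0.022 = 0.4449.
P(coolant degradation | evidence) = 0.0044 / 0.4449 ≈ 0.010
P(calibration drift | evidence) = 0.4185 / 0.4449 ≈ 0.941
P(tooling wear | evidence) = 0.022 / 0.4449 ≈ 0.049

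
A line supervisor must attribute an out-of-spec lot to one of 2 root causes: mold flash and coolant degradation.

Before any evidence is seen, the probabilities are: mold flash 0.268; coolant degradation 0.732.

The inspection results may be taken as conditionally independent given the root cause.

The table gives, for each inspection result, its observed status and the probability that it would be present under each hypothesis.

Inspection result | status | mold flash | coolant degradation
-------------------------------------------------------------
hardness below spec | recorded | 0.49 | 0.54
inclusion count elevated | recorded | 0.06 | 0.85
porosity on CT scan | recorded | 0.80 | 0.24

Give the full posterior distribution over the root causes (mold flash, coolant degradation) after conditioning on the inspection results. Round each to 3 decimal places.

For each hypothesis, the unnormalized posterior weight is prior × product of the inspection result likelihoods:
  mold flash: 0.268 × 0.49 × 0.06 × 0.80 = 0.0063034
  coolant degradation: 0.732 × 0.54 × 0.85 × 0.24 = 0.080637
Normalizing constant Z = 0.0063034 + 0.080637 = 0.08694.
P(mold flash | evidence) = 0.0063034 / 0.08694 ≈ 0.073
P(coolant degradation | evidence) = 0.080637 / 0.08694 ≈ 0.927

0.073, 0.927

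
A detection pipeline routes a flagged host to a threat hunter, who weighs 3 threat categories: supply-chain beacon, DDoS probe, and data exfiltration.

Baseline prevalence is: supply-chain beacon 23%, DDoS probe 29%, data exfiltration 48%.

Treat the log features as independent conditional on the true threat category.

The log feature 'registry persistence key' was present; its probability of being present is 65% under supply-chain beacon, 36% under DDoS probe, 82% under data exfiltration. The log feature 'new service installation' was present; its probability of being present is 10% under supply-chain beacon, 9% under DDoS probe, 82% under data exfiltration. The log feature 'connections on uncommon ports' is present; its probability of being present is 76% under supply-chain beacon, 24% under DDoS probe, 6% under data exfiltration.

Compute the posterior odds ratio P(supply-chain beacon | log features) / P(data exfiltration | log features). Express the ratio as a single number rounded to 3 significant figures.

Unnormalized posterior weight (prior times the log feature likelihoods) for each of the two hypotheses:
  supply-chain beacon: 0.23 × 0.65 × 0.10 × 0.76 = 0.011362
  data exfiltration: 0.48 × 0.82 × 0.82 × 0.06 = 0.019365
Posterior odds = 0.011362 / 0.019365 ≈ 0.587.

0.587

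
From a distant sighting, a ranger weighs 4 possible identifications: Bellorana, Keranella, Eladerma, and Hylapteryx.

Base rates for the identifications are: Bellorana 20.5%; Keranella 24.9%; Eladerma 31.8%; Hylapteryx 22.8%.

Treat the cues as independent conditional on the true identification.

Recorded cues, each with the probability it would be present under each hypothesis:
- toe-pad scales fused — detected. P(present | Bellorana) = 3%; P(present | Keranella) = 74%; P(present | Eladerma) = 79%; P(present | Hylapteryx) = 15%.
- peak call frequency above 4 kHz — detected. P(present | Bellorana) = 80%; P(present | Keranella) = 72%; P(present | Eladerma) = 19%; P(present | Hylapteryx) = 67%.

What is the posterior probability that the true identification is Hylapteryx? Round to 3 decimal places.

For each hypothesis, the unnormalized posterior weight is prior × product of the cue likelihoods:
  Bellorana: 0.205 × 0.03 × 0.80 = 0.00492
  Keranella: 0.249 × 0.74 × 0.72 = 0.13267
  Eladerma: 0.318 × 0.79 × 0.19 = 0.047732
  Hylapteryx: 0.228 × 0.15 × 0.67 = 0.022914
Normalizing constant Z = 0.00492 + 0.13267 + 0.047732 + 0.022914 = 0.20823.
P(Hylapteryx | evidence) = 0.022914 / 0.20823 ≈ 0.110.

0.110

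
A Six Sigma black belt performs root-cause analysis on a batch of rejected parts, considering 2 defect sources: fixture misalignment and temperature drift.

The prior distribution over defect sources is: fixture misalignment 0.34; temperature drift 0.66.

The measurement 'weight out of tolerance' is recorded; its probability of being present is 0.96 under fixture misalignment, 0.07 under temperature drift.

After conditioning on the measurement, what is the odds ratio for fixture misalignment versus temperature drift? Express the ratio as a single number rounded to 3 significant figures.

Unnormalized posterior weight (prior times the measurement likelihood) for each of the two hypotheses:
  fixture misalignment: 0.34 × 0.96 = 0.3264
  temperature drift: 0.66 × 0.07 = 0.0462
Odds(fixture misalignment : temperature drift) = 0.3264 / 0.0462 ≈ 7.06.

7.06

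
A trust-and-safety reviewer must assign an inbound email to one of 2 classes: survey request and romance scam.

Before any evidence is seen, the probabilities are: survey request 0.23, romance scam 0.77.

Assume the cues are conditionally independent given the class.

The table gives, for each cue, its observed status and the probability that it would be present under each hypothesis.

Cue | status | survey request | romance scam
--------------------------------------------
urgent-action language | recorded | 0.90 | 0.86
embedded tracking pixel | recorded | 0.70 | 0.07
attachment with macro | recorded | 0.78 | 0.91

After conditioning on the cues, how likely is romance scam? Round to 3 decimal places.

For each hypothesis, the unnormalized posterior weight is prior × product of the cue likelihoods:
  survey request: 0.23 × 0.90 × 0.70 × 0.78 = 0.11302
  romance scam: 0.77 × 0.86 × 0.07 × 0.91 = 0.042182
Normalizing constant Z = 0.11302 + 0.042182 = 0.1552.
P(romance scam | evidence) = 0.042182 / 0.1552 ≈ 0.272.

0.272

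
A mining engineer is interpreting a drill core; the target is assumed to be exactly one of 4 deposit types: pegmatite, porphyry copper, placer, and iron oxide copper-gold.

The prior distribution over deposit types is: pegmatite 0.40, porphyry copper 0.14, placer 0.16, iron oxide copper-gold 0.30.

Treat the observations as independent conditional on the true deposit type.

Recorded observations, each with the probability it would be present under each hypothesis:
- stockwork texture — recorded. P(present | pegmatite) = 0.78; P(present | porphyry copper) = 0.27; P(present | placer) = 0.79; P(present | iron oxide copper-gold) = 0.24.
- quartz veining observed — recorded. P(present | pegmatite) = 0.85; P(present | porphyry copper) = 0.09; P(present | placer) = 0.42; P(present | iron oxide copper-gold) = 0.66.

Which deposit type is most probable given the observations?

pegmatite

For each hypothesis, the unnormalized posterior weight is prior × product of the observation likelihoods:
  pegmatite: 0.40 × 0.78 × 0.85 = 0.2652
  porphyry copper: 0.14 × 0.27 × 0.09 = 0.003402
  placer: 0.16 × 0.79 × 0.42 = 0.053088
  iron oxide copper-gold: 0.30 × 0.24 × 0.66 = 0.04752
The unnormalized weights sum to 0.36921.
P(pegmatite | evidence) ≈ 0.2652 / 0.36921 ≈ 0.718
P(porphyry copper | evidence) ≈ 0.003402 / 0.36921 ≈ 0.009
P(placer | evidence) ≈ 0.053088 / 0.36921 ≈ 0.144
P(iron oxide copper-gold | evidence) ≈ 0.04752 / 0.36921 ≈ 0.129
The largest is 0.718, so pegmatite is most probable.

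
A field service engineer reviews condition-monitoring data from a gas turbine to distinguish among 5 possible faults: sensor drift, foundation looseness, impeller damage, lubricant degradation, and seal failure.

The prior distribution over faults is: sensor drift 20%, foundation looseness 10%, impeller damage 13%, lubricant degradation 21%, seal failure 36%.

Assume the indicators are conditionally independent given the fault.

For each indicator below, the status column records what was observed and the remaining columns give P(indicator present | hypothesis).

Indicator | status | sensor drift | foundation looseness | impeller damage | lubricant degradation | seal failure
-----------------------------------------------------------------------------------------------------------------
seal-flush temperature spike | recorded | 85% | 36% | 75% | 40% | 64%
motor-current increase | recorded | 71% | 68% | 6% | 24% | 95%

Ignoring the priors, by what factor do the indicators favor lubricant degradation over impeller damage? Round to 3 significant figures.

2.13

The Bayes factor is the ratio of the joint likelihoods of the indicator pattern under the two hypotheses.
  lubricant degradation: 0.40 × 0.24 = 0.096
  impeller damage: 0.75 × 0.06 = 0.045
Bayes factor = 0.096 / 0.045 ≈ 2.13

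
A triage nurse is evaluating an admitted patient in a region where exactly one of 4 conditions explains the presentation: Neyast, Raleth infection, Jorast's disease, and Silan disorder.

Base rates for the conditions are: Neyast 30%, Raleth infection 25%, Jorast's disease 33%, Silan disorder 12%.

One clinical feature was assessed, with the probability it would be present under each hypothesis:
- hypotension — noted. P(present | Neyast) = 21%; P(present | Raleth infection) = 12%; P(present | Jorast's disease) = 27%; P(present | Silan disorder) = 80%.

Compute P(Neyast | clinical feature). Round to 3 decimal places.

0.227

By Bayes' rule, the unnormalized weight for each hypothesis is prior × likelihood:
  Neyast: 0.30 × 0.21 = 0.063
  Raleth infection: 0.25 × 0.12 = 0.03
  Jorast's disease: 0.33 × 0.27 = 0.0891
  Silan disorder: 0.12 × 0.80 = 0.096
Marginal likelihood of the evidence = 0.2781.
P(Neyast | evidence) = 0.063 / 0.2781 ≈ 0.227.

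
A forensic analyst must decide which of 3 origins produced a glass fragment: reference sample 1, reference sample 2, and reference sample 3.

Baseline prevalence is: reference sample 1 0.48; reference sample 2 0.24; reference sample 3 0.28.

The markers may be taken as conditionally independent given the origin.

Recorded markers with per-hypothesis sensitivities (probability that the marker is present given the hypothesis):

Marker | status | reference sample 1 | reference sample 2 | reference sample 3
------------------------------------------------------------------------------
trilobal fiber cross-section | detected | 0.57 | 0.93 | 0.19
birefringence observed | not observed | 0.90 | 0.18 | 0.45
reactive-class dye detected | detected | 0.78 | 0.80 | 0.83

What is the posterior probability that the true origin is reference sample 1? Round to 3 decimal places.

0.111

For each hypothesis, the unnormalized posterior weight is prior × product of the marker likelihoods (using 1 − P(present | H) for each absent marker):
  reference sample 1: 0.48 × 0.57 × (1 − 0.90) × 0.78 = 0.021341
  reference sample 2: 0.24 × 0.93 × (1 − 0.18) × 0.80 = 0.14642
  reference sample 3: 0.28 × 0.19 × (1 − 0.45) × 0.83 = 0.024286
The unnormalized weights sum to 0.19205.
P(reference sample 1 | evidence) = 0.021341 / 0.19205 ≈ 0.111.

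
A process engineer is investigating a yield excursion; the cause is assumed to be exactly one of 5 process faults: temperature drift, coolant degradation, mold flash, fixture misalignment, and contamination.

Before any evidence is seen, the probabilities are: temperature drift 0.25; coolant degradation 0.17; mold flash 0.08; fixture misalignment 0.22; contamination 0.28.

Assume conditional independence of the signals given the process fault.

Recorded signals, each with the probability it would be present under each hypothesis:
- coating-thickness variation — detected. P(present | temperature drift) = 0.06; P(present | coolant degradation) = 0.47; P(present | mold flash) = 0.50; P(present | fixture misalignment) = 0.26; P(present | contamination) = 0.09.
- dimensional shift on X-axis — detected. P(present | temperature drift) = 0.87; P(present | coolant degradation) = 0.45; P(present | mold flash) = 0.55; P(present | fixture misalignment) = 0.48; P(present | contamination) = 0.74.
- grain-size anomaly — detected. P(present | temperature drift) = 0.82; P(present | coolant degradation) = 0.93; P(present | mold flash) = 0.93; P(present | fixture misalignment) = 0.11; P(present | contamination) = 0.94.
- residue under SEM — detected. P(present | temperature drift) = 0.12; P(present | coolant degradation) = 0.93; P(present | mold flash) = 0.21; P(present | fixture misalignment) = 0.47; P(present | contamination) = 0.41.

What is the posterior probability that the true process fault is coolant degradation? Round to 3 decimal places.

By Bayes' rule with conditional independence, the unnormalized weight for each hypothesis is prior × ∏ likelihoods:
  temperature drift: 0.25 × 0.06 × 0.87 × 0.82 × 0.12 = 0.0012841
  coolant degradation: 0.17 × 0.47 × 0.45 × 0.93 × 0.93 = 0.031097
  mold flash: 0.08 × 0.50 × 0.55 × 0.93 × 0.21 = 0.0042966
  fixture misalignment: 0.22 × 0.26 × 0.48 × 0.11 × 0.47 = 0.0014195
  contamination: 0.28 × 0.09 × 0.74 × 0.94 × 0.41 = 0.0071869
Marginal likelihood of the evidence = 0.045285.
P(coolant degradation | evidence) = 0.031097 / 0.045285 ≈ 0.687.

0.687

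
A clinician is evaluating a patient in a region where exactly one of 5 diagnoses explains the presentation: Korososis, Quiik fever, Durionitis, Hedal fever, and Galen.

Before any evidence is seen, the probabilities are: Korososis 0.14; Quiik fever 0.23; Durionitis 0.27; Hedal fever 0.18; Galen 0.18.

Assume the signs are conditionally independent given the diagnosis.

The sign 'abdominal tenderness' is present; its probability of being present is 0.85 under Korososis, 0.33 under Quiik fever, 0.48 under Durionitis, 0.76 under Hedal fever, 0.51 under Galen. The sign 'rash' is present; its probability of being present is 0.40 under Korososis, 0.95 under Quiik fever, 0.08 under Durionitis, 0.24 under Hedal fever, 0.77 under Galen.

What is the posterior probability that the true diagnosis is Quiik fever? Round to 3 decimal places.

Multiply each prior by the joint likelihood of the sign pattern:
  Korososis: 0.14 × 0.85 × 0.40 = 0.0476
  Quiik fever: 0.23 × 0.33 × 0.95 = 0.072105
  Durionitis: 0.27 × 0.48 × 0.08 = 0.010368
  Hedal fever: 0.18 × 0.76 × 0.24 = 0.032832
  Galen: 0.18 × 0.51 × 0.77 = 0.070686
The unnormalized weights sum to 0.23359.
P(Quiik fever | evidence) = 0.072105 / 0.23359 ≈ 0.309.

0.309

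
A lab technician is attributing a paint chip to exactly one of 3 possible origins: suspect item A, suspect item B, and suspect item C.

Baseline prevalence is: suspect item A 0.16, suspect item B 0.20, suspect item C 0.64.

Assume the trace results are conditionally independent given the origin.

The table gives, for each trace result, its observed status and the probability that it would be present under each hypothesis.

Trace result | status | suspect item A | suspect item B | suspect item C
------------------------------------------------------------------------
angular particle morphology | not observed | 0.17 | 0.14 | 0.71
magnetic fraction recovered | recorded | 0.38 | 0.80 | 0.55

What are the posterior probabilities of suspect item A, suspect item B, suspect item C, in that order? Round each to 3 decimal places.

0.174, 0.474, 0.352

By Bayes' rule with conditional independence, the unnormalized weight for each hypothesis is prior × ∏ likelihoods (using 1 − P(present | H) for each absent trace result):
  suspect item A: 0.16 × (1 − 0.17) × 0.38 = 0.050464
  suspect item B: 0.20 × (1 − 0.14) × 0.80 = 0.1376
  suspect item C: 0.64 × (1 − 0.71) × 0.55 = 0.10208
Normalizing constant Z = 0.050464 + 0.1376 + 0.10208 = 0.29014.
P(suspect item A | evidence) = 0.050464 / 0.29014 ≈ 0.174
P(suspect item B | evidence) = 0.1376 / 0.29014 ≈ 0.474
P(suspect item C | evidence) = 0.10208 / 0.29014 ≈ 0.352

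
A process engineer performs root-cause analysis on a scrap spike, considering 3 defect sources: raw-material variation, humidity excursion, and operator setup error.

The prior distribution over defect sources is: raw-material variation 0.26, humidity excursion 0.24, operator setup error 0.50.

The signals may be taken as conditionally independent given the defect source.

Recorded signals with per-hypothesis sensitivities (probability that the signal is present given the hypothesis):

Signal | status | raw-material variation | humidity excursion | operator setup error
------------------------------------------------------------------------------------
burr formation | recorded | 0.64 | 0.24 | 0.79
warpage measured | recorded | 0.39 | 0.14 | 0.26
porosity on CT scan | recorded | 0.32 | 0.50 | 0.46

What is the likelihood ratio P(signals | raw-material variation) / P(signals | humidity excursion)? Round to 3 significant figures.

4.75

The Bayes factor is the ratio of the joint likelihoods of the signal pattern under the two hypotheses.
  raw-material variation: 0.64 × 0.39 × 0.32 = 0.079872
  humidity excursion: 0.24 × 0.14 × 0.50 = 0.0168
Bayes factor = 0.079872 / 0.0168 ≈ 4.75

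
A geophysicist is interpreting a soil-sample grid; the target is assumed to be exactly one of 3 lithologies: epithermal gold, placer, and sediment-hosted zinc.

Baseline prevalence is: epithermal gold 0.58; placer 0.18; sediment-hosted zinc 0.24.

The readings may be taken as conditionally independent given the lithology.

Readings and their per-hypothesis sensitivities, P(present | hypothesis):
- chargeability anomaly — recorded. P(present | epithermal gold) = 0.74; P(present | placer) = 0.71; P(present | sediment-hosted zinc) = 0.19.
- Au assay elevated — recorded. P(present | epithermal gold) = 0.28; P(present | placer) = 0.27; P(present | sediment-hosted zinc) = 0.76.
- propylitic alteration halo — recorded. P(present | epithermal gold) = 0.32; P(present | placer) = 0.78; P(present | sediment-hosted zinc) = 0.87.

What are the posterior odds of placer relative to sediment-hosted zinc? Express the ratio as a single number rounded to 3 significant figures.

0.893

The normalizing constant cancels in an odds ratio, so compute prior × likelihood for the two hypotheses only:
  placer: 0.18 × 0.71 × 0.27 × 0.78 = 0.026915
  sediment-hosted zinc: 0.24 × 0.19 × 0.76 × 0.87 = 0.030151
Odds(placer : sediment-hosted zinc) = 0.026915 / 0.030151 ≈ 0.893.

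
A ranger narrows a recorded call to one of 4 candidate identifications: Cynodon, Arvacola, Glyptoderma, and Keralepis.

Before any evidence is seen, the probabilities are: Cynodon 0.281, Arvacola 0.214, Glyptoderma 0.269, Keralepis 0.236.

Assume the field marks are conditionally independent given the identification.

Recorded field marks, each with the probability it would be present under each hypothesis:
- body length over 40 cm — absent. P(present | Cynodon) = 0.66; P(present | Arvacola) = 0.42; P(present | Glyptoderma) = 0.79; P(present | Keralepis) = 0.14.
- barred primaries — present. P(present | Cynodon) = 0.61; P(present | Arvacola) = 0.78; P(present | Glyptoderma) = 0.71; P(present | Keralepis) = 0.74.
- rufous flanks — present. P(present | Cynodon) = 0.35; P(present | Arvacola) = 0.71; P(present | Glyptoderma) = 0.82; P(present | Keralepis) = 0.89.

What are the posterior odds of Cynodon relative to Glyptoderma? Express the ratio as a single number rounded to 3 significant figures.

Posterior odds equal prior odds times the likelihood ratio; only the two competing hypotheses matter (using 1 − P(present | H) for each absent field mark).
  Cynodon: 0.281 × (1 − 0.66) × 0.61 × 0.35 = 0.020398
  Glyptoderma: 0.269 × (1 − 0.79) × 0.71 × 0.82 = 0.032888
Odds(Cynodon : Glyptoderma) = 0.020398 / 0.032888 ≈ 0.620.

0.620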